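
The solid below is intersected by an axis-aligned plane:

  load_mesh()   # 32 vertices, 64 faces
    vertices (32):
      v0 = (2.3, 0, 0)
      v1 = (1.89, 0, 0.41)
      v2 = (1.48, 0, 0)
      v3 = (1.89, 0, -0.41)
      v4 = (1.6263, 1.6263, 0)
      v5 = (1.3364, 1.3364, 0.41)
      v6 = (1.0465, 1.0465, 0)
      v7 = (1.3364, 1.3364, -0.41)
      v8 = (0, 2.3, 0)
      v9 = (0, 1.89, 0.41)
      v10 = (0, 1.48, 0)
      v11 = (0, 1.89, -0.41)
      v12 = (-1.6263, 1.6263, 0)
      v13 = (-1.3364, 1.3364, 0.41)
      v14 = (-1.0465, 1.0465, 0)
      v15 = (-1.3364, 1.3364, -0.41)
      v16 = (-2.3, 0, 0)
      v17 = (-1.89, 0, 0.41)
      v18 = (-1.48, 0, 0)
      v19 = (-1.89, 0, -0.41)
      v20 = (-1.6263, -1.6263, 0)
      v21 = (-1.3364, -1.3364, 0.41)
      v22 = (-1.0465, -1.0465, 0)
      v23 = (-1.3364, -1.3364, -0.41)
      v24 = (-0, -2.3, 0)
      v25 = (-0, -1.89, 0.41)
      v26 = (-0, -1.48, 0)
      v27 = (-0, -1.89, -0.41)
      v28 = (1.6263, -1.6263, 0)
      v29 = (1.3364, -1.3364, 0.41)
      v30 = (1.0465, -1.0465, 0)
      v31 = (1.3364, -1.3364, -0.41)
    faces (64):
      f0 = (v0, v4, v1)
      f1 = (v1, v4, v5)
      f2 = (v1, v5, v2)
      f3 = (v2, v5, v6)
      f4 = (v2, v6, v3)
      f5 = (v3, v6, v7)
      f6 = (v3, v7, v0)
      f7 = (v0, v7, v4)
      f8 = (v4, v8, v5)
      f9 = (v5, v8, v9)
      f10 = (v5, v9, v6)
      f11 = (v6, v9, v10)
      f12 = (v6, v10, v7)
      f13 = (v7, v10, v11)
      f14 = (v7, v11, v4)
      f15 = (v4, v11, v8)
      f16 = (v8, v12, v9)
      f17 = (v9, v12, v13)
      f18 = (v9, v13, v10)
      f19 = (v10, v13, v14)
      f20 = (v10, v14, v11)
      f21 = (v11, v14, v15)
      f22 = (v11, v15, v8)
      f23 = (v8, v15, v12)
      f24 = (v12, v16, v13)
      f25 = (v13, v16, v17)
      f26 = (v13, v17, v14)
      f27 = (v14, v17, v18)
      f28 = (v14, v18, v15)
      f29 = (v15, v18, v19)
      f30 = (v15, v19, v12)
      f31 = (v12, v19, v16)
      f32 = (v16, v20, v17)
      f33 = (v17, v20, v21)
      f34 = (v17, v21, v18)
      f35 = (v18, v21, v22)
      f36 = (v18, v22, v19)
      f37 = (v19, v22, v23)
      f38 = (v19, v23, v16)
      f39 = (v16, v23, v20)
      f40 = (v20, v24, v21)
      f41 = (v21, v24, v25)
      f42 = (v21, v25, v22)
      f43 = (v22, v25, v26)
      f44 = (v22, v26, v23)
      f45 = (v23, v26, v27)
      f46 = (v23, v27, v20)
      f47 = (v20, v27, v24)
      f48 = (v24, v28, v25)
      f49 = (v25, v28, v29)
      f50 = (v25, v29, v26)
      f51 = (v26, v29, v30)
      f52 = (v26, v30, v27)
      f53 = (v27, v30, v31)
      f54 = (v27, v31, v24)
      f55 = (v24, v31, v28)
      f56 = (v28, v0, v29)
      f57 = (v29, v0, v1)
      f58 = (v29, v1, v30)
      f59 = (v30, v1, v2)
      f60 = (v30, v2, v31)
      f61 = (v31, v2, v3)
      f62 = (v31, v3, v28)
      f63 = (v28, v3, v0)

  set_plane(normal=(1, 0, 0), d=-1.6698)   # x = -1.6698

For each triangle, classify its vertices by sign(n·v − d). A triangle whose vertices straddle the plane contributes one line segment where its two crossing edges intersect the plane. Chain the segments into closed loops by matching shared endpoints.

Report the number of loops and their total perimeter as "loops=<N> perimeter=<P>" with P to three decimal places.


loops=1 perimeter=6.587

Straddling triangles (14 of 64):
  (v12,v16,v13) [+-+] → (-1.6698, 1.52129, 0)–(-1.6698, 0.874013, 0.268142)  len=0.7006
  (v13,v16,v17) [+--] → (-1.6698, 0.874013, 0.268142)–(-1.6698, 0.531567, 0.41)  len=0.3707
  (v13,v17,v14) [+-+] → (-1.6698, 0.531567, 0.41)–(-1.6698, 0.273194, 0.302967)  len=0.2797
  (v14,v17,v18) [+-+] → (-1.6698, 0.273194, 0.302967)–(-1.6698, 0, 0.1898)  len=0.2957
  (v15,v18,v19) [++-] → (-1.6698, 0, -0.1898)–(-1.6698, 0.531567, -0.41)  len=0.5754
  (v15,v19,v12) [+-+] → (-1.6698, 0.531567, -0.41)–(-1.6698, 1.35803, -0.0676337)  len=0.8946
  (v12,v19,v16) [+--] → (-1.6698, 1.35803, -0.0676337)–(-1.6698, 1.52129, 0)  len=0.1767
  (v16,v20,v17) [-+-] → (-1.6698, -1.52129, 0)–(-1.6698, -1.35803, 0.0676337)  len=0.1767
  (v17,v20,v21) [-++] → (-1.6698, -1.35803, 0.0676337)–(-1.6698, -0.531567, 0.41)  len=0.8946
  (v17,v21,v18) [-++] → (-1.6698, -0.531567, 0.41)–(-1.6698, 0, 0.1898)  len=0.5754
  (v18,v22,v19) [++-] → (-1.6698, -0.273194, -0.302967)–(-1.6698, 0, -0.1898)  len=0.2957
  (v19,v22,v23) [-++] → (-1.6698, -0.273194, -0.302967)–(-1.6698, -0.531567, -0.41)  len=0.2797
  (v19,v23,v16) [-+-] → (-1.6698, -0.531567, -0.41)–(-1.6698, -0.874013, -0.268142)  len=0.3707
  (v16,v23,v20) [-++] → (-1.6698, -0.874013, -0.268142)–(-1.6698, -1.52129, 0)  len=0.7006

Chained into 1 loop(s):
  loop 1: 14 segments, perimeter = 6.5866
Total perimeter = 6.587


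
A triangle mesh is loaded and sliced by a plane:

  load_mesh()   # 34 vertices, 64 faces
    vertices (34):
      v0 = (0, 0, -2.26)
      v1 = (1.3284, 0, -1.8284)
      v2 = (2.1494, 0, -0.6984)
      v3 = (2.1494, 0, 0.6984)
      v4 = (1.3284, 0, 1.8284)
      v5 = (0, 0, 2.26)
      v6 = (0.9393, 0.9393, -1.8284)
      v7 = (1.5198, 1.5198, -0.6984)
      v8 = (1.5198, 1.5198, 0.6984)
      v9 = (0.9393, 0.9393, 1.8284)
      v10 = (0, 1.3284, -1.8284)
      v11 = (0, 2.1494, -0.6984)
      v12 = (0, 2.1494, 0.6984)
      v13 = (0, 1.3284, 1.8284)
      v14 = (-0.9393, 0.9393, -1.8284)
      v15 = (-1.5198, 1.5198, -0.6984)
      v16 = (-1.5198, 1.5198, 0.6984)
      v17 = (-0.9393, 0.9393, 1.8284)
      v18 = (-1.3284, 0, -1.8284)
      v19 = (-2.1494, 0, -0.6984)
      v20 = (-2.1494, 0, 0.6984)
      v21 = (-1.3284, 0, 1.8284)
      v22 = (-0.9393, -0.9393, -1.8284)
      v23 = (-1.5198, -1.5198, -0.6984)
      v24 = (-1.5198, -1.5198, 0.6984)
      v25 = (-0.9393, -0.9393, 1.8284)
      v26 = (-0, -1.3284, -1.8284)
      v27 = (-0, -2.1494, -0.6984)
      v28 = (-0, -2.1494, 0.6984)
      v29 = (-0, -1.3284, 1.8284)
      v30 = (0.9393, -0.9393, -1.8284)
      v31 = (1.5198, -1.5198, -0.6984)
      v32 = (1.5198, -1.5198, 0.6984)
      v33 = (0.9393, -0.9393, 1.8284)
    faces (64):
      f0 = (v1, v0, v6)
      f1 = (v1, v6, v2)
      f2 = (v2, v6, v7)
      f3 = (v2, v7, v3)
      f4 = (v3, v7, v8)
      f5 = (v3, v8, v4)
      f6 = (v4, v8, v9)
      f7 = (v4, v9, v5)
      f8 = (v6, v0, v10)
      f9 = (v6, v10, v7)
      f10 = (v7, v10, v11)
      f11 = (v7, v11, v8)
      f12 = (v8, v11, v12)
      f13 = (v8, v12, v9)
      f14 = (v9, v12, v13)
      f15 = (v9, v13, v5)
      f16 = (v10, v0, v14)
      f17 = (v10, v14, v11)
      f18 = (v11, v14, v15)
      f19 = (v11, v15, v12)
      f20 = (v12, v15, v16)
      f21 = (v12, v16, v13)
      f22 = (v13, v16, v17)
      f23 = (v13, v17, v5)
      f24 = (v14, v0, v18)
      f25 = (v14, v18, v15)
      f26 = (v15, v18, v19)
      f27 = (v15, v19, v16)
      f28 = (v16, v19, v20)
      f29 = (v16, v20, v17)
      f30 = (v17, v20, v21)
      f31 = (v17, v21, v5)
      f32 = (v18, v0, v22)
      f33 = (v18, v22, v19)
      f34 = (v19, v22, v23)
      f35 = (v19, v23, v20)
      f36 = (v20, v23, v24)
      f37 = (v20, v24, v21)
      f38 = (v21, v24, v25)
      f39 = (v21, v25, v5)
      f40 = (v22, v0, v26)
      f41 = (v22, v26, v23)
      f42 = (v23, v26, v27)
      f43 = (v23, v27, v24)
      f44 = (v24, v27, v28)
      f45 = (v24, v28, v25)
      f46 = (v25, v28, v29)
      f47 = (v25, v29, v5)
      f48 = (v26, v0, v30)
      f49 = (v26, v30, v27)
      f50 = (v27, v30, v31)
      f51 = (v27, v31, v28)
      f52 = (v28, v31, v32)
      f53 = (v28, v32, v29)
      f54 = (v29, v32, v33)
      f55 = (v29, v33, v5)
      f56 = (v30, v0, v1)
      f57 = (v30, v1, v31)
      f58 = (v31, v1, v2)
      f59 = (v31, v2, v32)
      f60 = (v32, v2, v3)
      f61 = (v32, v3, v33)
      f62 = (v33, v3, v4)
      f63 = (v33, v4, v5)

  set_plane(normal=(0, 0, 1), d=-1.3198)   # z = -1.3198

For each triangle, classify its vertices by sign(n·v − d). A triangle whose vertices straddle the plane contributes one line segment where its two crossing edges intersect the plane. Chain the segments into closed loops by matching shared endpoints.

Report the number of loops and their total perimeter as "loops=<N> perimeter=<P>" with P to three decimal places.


loops=1 perimeter=10.396

Straddling triangles (16 of 64):
  (v1,v6,v2) [--+] → (1.48395, 0.516532, -1.3198)–(1.69792, 0, -1.3198)  len=0.5591
  (v2,v6,v7) [+-+] → (1.48395, 0.516532, -1.3198)–(1.20058, 1.20058, -1.3198)  len=0.7404
  (v6,v10,v7) [--+] → (0.684044, 1.41455, -1.3198)–(1.20058, 1.20058, -1.3198)  len=0.5591
  (v7,v10,v11) [+-+] → (0.684044, 1.41455, -1.3198)–(0, 1.69792, -1.3198)  len=0.7404
  (v10,v14,v11) [--+] → (-0.516532, 1.48395, -1.3198)–(0, 1.69792, -1.3198)  len=0.5591
  (v11,v14,v15) [+-+] → (-0.516532, 1.48395, -1.3198)–(-1.20058, 1.20058, -1.3198)  len=0.7404
  (v14,v18,v15) [--+] → (-1.41455, 0.684044, -1.3198)–(-1.20058, 1.20058, -1.3198)  len=0.5591
  (v15,v18,v19) [+-+] → (-1.41455, 0.684044, -1.3198)–(-1.69792, 0, -1.3198)  len=0.7404
  (v18,v22,v19) [--+] → (-1.48395, -0.516532, -1.3198)–(-1.69792, 0, -1.3198)  len=0.5591
  (v19,v22,v23) [+-+] → (-1.48395, -0.516532, -1.3198)–(-1.20058, -1.20058, -1.3198)  len=0.7404
  (v22,v26,v23) [--+] → (-0.684044, -1.41455, -1.3198)–(-1.20058, -1.20058, -1.3198)  len=0.5591
  (v23,v26,v27) [+-+] → (-0.684044, -1.41455, -1.3198)–(0, -1.69792, -1.3198)  len=0.7404
  (v26,v30,v27) [--+] → (0.516532, -1.48395, -1.3198)–(0, -1.69792, -1.3198)  len=0.5591
  (v27,v30,v31) [+-+] → (0.516532, -1.48395, -1.3198)–(1.20058, -1.20058, -1.3198)  len=0.7404
  (v30,v1,v31) [--+] → (1.41455, -0.684044, -1.3198)–(1.20058, -1.20058, -1.3198)  len=0.5591
  (v31,v1,v2) [+-+] → (1.41455, -0.684044, -1.3198)–(1.69792, 0, -1.3198)  len=0.7404

Chained into 1 loop(s):
  loop 1: 16 segments, perimeter = 10.3961
Total perimeter = 10.396


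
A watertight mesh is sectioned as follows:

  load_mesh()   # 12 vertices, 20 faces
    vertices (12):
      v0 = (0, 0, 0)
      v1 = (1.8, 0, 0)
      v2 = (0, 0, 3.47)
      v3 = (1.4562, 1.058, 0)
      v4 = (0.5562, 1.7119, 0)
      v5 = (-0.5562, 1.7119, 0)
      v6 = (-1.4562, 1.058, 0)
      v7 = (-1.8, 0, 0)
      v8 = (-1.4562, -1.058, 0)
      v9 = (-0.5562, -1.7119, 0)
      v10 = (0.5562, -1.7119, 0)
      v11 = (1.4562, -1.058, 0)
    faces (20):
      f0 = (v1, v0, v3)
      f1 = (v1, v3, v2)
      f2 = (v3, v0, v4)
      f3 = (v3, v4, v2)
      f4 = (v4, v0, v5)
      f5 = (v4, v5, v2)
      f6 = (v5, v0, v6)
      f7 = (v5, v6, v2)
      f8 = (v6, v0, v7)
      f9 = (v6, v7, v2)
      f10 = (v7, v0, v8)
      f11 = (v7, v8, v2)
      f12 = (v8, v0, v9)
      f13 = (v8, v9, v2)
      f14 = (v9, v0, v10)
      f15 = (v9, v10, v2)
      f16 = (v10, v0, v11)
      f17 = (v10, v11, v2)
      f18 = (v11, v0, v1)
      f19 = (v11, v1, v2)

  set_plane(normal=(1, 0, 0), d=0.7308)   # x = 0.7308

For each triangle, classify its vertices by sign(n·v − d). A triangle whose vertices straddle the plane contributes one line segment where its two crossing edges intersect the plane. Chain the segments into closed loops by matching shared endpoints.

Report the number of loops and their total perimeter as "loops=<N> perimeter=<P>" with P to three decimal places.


Straddling triangles (8 of 20):
  (v1,v0,v3) [+-+] → (0.7308, 0, 0)–(0.7308, 0.530962, 0)  len=0.5310
  (v1,v3,v2) [++-] → (0.7308, 0.530962, 1.72857)–(0.7308, 0, 2.06118)  len=0.6265
  (v3,v0,v4) [+--] → (0.7308, 0.530962, 0)–(0.7308, 1.58504, 0)  len=1.0541
  (v3,v4,v2) [+--] → (0.7308, 1.58504, 0)–(0.7308, 0.530962, 1.72857)  len=2.0246
  (v10,v0,v11) [--+] → (0.7308, -0.530962, 0)–(0.7308, -1.58504, 0)  len=1.0541
  (v10,v11,v2) [-+-] → (0.7308, -1.58504, 0)–(0.7308, -0.530962, 1.72857)  len=2.0246
  (v11,v0,v1) [+-+] → (0.7308, -0.530962, 0)–(0.7308, 0, 0)  len=0.5310
  (v11,v1,v2) [++-] → (0.7308, 0, 2.06118)–(0.7308, -0.530962, 1.72857)  len=0.6265

Chained into 1 loop(s):
  loop 1: 8 segments, perimeter = 8.4724
Total perimeter = 8.472

loops=1 perimeter=8.472


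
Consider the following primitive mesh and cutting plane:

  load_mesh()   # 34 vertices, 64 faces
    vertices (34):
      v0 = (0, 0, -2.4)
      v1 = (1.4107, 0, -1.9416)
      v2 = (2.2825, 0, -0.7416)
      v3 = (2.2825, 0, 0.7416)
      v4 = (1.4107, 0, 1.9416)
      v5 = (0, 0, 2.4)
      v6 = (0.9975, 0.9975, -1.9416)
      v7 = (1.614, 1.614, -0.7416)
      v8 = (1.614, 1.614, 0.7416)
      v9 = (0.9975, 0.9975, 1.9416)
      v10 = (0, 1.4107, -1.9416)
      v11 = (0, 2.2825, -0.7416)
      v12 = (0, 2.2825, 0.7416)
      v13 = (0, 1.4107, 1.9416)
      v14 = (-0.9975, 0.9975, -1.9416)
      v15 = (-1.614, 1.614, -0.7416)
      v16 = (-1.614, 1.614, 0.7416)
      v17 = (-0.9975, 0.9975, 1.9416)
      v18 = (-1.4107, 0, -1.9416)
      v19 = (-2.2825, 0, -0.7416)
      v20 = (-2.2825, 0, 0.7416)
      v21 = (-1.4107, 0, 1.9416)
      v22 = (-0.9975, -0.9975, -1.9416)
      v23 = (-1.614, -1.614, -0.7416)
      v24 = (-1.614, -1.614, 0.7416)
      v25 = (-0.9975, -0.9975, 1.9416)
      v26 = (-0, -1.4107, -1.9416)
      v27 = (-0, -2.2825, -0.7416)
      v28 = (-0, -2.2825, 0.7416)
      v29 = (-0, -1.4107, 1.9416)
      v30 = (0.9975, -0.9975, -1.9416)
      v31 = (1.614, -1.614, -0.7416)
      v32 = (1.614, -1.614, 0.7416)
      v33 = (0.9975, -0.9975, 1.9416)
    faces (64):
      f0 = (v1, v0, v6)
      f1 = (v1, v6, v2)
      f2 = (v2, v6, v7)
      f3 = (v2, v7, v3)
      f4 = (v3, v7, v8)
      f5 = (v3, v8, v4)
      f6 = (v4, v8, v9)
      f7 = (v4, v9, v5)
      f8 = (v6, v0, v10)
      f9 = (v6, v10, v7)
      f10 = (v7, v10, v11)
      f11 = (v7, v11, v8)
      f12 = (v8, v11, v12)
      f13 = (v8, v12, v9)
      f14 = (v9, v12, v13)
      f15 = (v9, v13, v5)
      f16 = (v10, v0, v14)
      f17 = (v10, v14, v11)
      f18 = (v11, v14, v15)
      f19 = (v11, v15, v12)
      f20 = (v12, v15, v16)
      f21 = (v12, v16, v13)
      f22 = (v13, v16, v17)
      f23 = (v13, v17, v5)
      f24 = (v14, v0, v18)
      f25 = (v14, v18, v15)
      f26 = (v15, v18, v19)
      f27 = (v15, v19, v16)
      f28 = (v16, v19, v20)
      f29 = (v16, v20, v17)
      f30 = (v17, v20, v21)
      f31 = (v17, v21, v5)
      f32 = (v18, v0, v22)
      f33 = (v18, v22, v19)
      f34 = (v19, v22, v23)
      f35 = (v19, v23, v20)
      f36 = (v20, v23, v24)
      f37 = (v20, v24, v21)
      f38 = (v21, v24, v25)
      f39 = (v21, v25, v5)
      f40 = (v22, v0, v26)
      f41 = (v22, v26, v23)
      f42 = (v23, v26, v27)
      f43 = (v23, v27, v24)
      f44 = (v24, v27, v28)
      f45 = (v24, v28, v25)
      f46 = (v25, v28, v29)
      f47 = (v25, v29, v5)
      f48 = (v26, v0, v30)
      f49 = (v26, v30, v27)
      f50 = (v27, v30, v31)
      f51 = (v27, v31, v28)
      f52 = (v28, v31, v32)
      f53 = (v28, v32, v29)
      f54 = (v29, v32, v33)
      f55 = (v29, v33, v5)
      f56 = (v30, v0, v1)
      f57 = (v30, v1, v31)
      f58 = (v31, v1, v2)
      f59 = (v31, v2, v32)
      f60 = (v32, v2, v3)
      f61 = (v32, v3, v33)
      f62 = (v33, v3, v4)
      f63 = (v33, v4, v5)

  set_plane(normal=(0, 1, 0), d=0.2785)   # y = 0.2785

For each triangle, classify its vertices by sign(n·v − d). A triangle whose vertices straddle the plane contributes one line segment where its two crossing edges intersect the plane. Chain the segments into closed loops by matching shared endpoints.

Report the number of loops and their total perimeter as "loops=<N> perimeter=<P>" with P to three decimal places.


Straddling triangles (20 of 64):
  (v1,v0,v6) [--+] → (0.2785, 0.2785, -2.27202)–(1.29534, 0.2785, -1.9416)  len=1.0692
  (v1,v6,v2) [-+-] → (1.29534, 0.2785, -1.9416)–(1.92373, 0.2785, -1.07664)  len=1.0691
  (v2,v6,v7) [-++] → (1.92373, 0.2785, -1.07664)–(2.16715, 0.2785, -0.7416)  len=0.4141
  (v2,v7,v3) [-+-] → (2.16715, 0.2785, -0.7416)–(2.16715, 0.2785, 0.48567)  len=1.2273
  (v3,v7,v8) [-++] → (2.16715, 0.2785, 0.48567)–(2.16715, 0.2785, 0.7416)  len=0.2559
  (v3,v8,v4) [-+-] → (2.16715, 0.2785, 0.7416)–(1.44578, 0.2785, 1.73454)  len=1.2273
  (v4,v8,v9) [-++] → (1.44578, 0.2785, 1.73454)–(1.29534, 0.2785, 1.9416)  len=0.2559
  (v4,v9,v5) [-+-] → (1.29534, 0.2785, 1.9416)–(0.2785, 0.2785, 2.27202)  len=1.0692
  (v6,v0,v10) [+-+] → (0.2785, 0.2785, -2.27202)–(0, 0.2785, -2.3095)  len=0.2810
  (v9,v13,v5) [++-] → (0, 0.2785, 2.3095)–(0.2785, 0.2785, 2.27202)  len=0.2810
  (v10,v0,v14) [+-+] → (0, 0.2785, -2.3095)–(-0.2785, 0.2785, -2.27202)  len=0.2810
  (v13,v17,v5) [++-] → (-0.2785, 0.2785, 2.27202)–(0, 0.2785, 2.3095)  len=0.2810
  (v14,v0,v18) [+--] → (-0.2785, 0.2785, -2.27202)–(-1.29534, 0.2785, -1.9416)  len=1.0692
  (v14,v18,v15) [+-+] → (-1.29534, 0.2785, -1.9416)–(-1.44578, 0.2785, -1.73454)  len=0.2559
  (v15,v18,v19) [+--] → (-1.44578, 0.2785, -1.73454)–(-2.16715, 0.2785, -0.7416)  len=1.2273
  (v15,v19,v16) [+-+] → (-2.16715, 0.2785, -0.7416)–(-2.16715, 0.2785, -0.48567)  len=0.2559
  (v16,v19,v20) [+--] → (-2.16715, 0.2785, -0.48567)–(-2.16715, 0.2785, 0.7416)  len=1.2273
  (v16,v20,v17) [+-+] → (-2.16715, 0.2785, 0.7416)–(-1.92373, 0.2785, 1.07664)  len=0.4141
  (v17,v20,v21) [+--] → (-1.92373, 0.2785, 1.07664)–(-1.29534, 0.2785, 1.9416)  len=1.0691
  (v17,v21,v5) [+--] → (-1.29534, 0.2785, 1.9416)–(-0.2785, 0.2785, 2.27202)  len=1.0692

Chained into 1 loop(s):
  loop 1: 20 segments, perimeter = 14.3002
Total perimeter = 14.300

loops=1 perimeter=14.300


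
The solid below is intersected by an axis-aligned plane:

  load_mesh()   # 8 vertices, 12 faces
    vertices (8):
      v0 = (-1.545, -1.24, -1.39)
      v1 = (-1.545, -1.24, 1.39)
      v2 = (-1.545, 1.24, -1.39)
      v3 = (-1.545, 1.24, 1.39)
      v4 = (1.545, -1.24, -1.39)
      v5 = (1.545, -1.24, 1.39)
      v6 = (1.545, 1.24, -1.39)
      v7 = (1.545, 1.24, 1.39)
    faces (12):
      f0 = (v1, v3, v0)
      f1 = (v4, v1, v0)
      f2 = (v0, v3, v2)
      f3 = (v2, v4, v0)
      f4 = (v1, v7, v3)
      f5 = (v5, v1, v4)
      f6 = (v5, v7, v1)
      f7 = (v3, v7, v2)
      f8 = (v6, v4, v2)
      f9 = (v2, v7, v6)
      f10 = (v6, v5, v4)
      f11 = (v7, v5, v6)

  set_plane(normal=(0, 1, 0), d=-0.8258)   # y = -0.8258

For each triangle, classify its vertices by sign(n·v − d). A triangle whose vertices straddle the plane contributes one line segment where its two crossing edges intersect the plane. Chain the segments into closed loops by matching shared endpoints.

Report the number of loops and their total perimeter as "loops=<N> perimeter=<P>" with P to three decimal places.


Straddling triangles (8 of 12):
  (v1,v3,v0) [-+-] → (-1.545, -0.8258, 1.39)–(-1.545, -0.8258, -0.925695)  len=2.3157
  (v0,v3,v2) [-++] → (-1.545, -0.8258, -0.925695)–(-1.545, -0.8258, -1.39)  len=0.4643
  (v2,v4,v0) [+--] → (1.02892, -0.8258, -1.39)–(-1.545, -0.8258, -1.39)  len=2.5739
  (v1,v7,v3) [-++] → (-1.02892, -0.8258, 1.39)–(-1.545, -0.8258, 1.39)  len=0.5161
  (v5,v7,v1) [-+-] → (1.545, -0.8258, 1.39)–(-1.02892, -0.8258, 1.39)  len=2.5739
  (v6,v4,v2) [+-+] → (1.545, -0.8258, -1.39)–(1.02892, -0.8258, -1.39)  len=0.5161
  (v6,v5,v4) [+--] → (1.545, -0.8258, 0.925695)–(1.545, -0.8258, -1.39)  len=2.3157
  (v7,v5,v6) [+-+] → (1.545, -0.8258, 1.39)–(1.545, -0.8258, 0.925695)  len=0.4643

Chained into 1 loop(s):
  loop 1: 8 segments, perimeter = 11.7400
Total perimeter = 11.740

loops=1 perimeter=11.740


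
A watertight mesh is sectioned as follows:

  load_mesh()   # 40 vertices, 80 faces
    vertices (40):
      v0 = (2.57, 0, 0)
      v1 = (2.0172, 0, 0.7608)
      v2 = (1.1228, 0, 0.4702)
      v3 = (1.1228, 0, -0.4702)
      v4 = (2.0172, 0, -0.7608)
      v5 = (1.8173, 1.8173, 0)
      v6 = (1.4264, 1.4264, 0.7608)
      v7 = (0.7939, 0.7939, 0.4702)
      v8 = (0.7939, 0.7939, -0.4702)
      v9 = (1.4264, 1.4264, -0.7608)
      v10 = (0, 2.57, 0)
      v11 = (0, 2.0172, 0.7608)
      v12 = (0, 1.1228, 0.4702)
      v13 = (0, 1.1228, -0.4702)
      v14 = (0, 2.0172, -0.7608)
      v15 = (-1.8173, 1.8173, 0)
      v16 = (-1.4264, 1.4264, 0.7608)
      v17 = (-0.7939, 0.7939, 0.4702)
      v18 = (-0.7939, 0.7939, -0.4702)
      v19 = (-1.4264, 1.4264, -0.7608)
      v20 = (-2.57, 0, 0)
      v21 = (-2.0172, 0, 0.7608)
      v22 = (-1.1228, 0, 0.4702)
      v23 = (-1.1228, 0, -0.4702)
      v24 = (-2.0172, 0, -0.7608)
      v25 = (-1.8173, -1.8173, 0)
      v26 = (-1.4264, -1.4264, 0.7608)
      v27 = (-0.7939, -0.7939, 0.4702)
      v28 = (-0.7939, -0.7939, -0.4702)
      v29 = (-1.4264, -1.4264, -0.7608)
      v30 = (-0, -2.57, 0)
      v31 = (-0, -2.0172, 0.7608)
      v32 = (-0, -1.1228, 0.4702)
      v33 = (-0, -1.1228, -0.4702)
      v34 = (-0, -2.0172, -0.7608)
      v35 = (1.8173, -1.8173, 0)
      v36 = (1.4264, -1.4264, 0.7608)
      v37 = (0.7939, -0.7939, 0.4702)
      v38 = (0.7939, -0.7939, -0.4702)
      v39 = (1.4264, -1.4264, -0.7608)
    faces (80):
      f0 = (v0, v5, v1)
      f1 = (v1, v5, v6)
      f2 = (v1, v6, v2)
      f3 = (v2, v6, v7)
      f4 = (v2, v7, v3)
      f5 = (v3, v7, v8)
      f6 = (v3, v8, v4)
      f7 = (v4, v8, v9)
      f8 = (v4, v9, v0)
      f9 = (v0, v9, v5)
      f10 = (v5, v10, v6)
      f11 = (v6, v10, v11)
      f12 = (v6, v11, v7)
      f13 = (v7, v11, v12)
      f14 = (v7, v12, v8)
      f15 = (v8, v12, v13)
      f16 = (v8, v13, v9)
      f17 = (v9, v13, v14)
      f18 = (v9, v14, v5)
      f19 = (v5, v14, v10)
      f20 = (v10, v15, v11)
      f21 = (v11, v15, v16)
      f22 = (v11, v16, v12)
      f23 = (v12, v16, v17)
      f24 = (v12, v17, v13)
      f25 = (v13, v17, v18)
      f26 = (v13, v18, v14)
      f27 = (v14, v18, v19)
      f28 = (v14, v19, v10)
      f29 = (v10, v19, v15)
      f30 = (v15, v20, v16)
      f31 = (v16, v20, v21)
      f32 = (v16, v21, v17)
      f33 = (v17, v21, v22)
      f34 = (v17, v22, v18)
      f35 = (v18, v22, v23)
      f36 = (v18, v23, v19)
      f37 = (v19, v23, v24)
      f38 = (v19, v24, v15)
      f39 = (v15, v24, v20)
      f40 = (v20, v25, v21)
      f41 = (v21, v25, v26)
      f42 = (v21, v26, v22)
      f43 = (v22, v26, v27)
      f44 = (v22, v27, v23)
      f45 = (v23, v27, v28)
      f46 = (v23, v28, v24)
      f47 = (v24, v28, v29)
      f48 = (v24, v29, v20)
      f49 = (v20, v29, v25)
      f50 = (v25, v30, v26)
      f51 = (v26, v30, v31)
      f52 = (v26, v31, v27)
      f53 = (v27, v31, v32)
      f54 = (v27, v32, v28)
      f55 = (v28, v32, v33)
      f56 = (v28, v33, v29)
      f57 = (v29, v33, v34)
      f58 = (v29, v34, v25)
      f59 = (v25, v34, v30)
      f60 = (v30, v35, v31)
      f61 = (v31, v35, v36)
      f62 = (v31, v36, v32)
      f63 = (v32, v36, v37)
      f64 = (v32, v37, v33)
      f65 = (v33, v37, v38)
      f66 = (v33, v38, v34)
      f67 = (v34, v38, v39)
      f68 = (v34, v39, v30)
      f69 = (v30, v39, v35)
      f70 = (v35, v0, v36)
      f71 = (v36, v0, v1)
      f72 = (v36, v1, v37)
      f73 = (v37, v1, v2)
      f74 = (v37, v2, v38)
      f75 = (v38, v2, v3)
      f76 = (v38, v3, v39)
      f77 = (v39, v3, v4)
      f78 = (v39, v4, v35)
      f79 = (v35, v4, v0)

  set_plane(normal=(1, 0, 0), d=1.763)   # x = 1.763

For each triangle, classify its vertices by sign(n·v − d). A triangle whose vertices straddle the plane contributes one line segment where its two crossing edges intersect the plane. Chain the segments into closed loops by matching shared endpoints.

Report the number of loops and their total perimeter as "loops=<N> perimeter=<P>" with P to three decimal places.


loops=1 perimeter=8.291

Straddling triangles (18 of 80):
  (v1,v5,v6) [++-] → (1.763, 1.763, 0.105683)–(1.763, 0.613729, 0.7608)  len=1.3229
  (v1,v6,v2) [+--] → (1.763, 0.613729, 0.7608)–(1.763, 0, 0.678208)  len=0.6193
  (v3,v8,v4) [--+] → (1.763, 0.164971, -0.700414)–(1.763, 0, -0.678208)  len=0.1665
  (v4,v8,v9) [+--] → (1.763, 0.164971, -0.700414)–(1.763, 0.613729, -0.7608)  len=0.4528
  (v4,v9,v0) [+-+] → (1.763, 0.613729, -0.7608)–(1.763, 1.00656, -0.536871)  len=0.4522
  (v0,v9,v5) [+-+] → (1.763, 1.00656, -0.536871)–(1.763, 1.763, -0.105683)  len=0.8707
  (v5,v10,v6) [+--] → (1.763, 1.83979, 0)–(1.763, 1.763, 0.105683)  len=0.1306
  (v9,v14,v5) [--+] → (1.763, 1.82327, -0.0227323)–(1.763, 1.763, -0.105683)  len=0.1025
  (v5,v14,v10) [+--] → (1.763, 1.82327, -0.0227323)–(1.763, 1.83979, 0)  len=0.0281
  (v30,v35,v31) [-+-] → (1.763, -1.83979, 0)–(1.763, -1.82327, 0.0227323)  len=0.0281
  (v31,v35,v36) [-+-] → (1.763, -1.82327, 0.0227323)–(1.763, -1.763, 0.105683)  len=0.1025
  (v30,v39,v35) [--+] → (1.763, -1.763, -0.105683)–(1.763, -1.83979, 0)  len=0.1306
  (v35,v0,v36) [++-] → (1.763, -1.00656, 0.536871)–(1.763, -1.763, 0.105683)  len=0.8707
  (v36,v0,v1) [-++] → (1.763, -1.00656, 0.536871)–(1.763, -0.613729, 0.7608)  len=0.4522
  (v36,v1,v37) [-+-] → (1.763, -0.613729, 0.7608)–(1.763, -0.164971, 0.700414)  len=0.4528
  (v37,v1,v2) [-+-] → (1.763, -0.164971, 0.700414)–(1.763, 0, 0.678208)  len=0.1665
  (v39,v3,v4) [--+] → (1.763, 0, -0.678208)–(1.763, -0.613729, -0.7608)  len=0.6193
  (v39,v4,v35) [-++] → (1.763, -0.613729, -0.7608)–(1.763, -1.763, -0.105683)  len=1.3229

Chained into 1 loop(s):
  loop 1: 18 segments, perimeter = 8.2911
Total perimeter = 8.291


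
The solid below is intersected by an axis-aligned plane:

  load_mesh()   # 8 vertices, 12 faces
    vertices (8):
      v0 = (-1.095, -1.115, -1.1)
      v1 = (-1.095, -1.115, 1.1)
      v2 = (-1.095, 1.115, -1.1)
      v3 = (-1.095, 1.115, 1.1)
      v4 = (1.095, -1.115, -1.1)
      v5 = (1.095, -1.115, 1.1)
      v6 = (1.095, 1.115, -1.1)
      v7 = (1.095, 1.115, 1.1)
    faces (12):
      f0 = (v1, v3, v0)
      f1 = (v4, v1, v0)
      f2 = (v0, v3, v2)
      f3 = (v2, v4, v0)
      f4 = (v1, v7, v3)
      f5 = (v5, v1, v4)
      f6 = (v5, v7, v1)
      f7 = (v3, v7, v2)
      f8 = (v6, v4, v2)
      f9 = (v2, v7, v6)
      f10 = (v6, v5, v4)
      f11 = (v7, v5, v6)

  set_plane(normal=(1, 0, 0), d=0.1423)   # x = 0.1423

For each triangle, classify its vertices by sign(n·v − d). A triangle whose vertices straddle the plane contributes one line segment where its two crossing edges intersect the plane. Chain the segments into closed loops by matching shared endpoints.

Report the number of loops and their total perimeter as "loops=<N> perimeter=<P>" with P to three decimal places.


Straddling triangles (8 of 12):
  (v4,v1,v0) [+--] → (0.1423, -1.115, -0.14295)–(0.1423, -1.115, -1.1)  len=0.9571
  (v2,v4,v0) [-+-] → (0.1423, -0.144899, -1.1)–(0.1423, -1.115, -1.1)  len=0.9701
  (v1,v7,v3) [-+-] → (0.1423, 0.144899, 1.1)–(0.1423, 1.115, 1.1)  len=0.9701
  (v5,v1,v4) [+-+] → (0.1423, -1.115, 1.1)–(0.1423, -1.115, -0.14295)  len=1.2429
  (v5,v7,v1) [++-] → (0.1423, 0.144899, 1.1)–(0.1423, -1.115, 1.1)  len=1.2599
  (v3,v7,v2) [-+-] → (0.1423, 1.115, 1.1)–(0.1423, 1.115, 0.14295)  len=0.9571
  (v6,v4,v2) [++-] → (0.1423, -0.144899, -1.1)–(0.1423, 1.115, -1.1)  len=1.2599
  (v2,v7,v6) [-++] → (0.1423, 1.115, 0.14295)–(0.1423, 1.115, -1.1)  len=1.2429

Chained into 1 loop(s):
  loop 1: 8 segments, perimeter = 8.8600
Total perimeter = 8.860

loops=1 perimeter=8.860


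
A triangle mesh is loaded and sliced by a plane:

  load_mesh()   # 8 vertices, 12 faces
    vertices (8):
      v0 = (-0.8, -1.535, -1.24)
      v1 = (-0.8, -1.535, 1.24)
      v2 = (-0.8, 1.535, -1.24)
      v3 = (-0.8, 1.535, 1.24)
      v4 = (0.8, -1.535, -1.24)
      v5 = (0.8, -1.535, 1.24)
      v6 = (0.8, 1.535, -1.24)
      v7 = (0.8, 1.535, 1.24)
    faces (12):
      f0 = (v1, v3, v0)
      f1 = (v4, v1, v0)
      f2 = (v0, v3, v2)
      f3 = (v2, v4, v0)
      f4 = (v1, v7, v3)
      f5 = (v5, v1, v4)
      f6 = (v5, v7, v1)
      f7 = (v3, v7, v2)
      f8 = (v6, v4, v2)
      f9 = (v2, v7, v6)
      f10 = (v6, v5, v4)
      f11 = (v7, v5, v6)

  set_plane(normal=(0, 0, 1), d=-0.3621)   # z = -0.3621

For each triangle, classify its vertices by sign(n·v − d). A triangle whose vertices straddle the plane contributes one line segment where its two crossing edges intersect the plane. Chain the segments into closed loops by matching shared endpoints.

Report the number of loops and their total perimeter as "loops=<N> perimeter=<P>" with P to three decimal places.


Straddling triangles (8 of 12):
  (v1,v3,v0) [++-] → (-0.8, -0.448245, -0.3621)–(-0.8, -1.535, -0.3621)  len=1.0868
  (v4,v1,v0) [-+-] → (0.233613, -1.535, -0.3621)–(-0.8, -1.535, -0.3621)  len=1.0336
  (v0,v3,v2) [-+-] → (-0.8, -0.448245, -0.3621)–(-0.8, 1.535, -0.3621)  len=1.9832
  (v5,v1,v4) [++-] → (0.233613, -1.535, -0.3621)–(0.8, -1.535, -0.3621)  len=0.5664
  (v3,v7,v2) [++-] → (-0.233613, 1.535, -0.3621)–(-0.8, 1.535, -0.3621)  len=0.5664
  (v2,v7,v6) [-+-] → (-0.233613, 1.535, -0.3621)–(0.8, 1.535, -0.3621)  len=1.0336
  (v6,v5,v4) [-+-] → (0.8, 0.448245, -0.3621)–(0.8, -1.535, -0.3621)  len=1.9832
  (v7,v5,v6) [++-] → (0.8, 0.448245, -0.3621)–(0.8, 1.535, -0.3621)  len=1.0868

Chained into 1 loop(s):
  loop 1: 8 segments, perimeter = 9.3400
Total perimeter = 9.340

loops=1 perimeter=9.340


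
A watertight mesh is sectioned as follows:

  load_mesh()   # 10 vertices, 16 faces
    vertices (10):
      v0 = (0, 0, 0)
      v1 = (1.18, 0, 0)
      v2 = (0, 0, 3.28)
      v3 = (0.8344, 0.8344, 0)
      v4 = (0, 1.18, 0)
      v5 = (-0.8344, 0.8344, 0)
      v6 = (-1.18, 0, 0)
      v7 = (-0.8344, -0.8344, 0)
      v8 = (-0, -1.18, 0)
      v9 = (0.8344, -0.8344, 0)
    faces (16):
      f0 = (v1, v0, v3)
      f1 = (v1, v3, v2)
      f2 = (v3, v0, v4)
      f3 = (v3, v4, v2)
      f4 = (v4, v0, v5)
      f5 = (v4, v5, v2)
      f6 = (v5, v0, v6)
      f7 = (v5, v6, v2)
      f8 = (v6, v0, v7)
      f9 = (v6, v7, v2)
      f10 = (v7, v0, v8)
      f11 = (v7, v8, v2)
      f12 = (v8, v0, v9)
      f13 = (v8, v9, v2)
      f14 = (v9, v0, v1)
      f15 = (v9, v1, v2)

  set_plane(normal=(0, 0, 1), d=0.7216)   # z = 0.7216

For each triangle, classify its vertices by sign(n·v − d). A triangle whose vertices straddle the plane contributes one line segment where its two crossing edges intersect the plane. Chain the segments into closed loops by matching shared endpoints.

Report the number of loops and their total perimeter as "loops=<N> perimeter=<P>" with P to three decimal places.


loops=1 perimeter=5.636

Straddling triangles (8 of 16):
  (v1,v3,v2) [--+] → (0.650832, 0.650832, 0.7216)–(0.9204, 0, 0.7216)  len=0.7044
  (v3,v4,v2) [--+] → (0, 0.9204, 0.7216)–(0.650832, 0.650832, 0.7216)  len=0.7044
  (v4,v5,v2) [--+] → (-0.650832, 0.650832, 0.7216)–(0, 0.9204, 0.7216)  len=0.7044
  (v5,v6,v2) [--+] → (-0.9204, 0, 0.7216)–(-0.650832, 0.650832, 0.7216)  len=0.7044
  (v6,v7,v2) [--+] → (-0.650832, -0.650832, 0.7216)–(-0.9204, 0, 0.7216)  len=0.7044
  (v7,v8,v2) [--+] → (0, -0.9204, 0.7216)–(-0.650832, -0.650832, 0.7216)  len=0.7044
  (v8,v9,v2) [--+] → (0.650832, -0.650832, 0.7216)–(0, -0.9204, 0.7216)  len=0.7044
  (v9,v1,v2) [--+] → (0.9204, 0, 0.7216)–(0.650832, -0.650832, 0.7216)  len=0.7044

Chained into 1 loop(s):
  loop 1: 8 segments, perimeter = 5.6356
Total perimeter = 5.636


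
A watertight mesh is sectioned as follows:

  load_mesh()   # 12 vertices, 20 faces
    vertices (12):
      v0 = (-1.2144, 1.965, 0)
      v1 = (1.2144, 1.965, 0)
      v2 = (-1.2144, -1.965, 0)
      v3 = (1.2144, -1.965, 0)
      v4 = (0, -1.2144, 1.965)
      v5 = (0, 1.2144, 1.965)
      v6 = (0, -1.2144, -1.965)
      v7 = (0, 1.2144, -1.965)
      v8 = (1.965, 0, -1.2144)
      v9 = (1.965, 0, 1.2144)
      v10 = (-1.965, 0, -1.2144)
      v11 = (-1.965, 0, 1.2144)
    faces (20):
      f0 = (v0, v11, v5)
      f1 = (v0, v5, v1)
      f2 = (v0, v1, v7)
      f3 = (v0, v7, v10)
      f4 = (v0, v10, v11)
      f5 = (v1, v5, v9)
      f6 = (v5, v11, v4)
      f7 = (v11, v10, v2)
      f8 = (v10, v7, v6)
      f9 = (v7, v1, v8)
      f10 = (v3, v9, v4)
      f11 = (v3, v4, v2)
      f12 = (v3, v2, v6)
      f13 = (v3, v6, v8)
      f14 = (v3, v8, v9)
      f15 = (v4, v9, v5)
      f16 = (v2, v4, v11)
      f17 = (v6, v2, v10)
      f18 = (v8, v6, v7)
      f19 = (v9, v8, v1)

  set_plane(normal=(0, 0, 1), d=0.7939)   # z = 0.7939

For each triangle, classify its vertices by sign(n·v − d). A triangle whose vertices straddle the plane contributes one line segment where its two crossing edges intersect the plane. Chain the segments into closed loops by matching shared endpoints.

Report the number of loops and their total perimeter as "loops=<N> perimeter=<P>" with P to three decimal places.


loops=1 perimeter=11.360

Straddling triangles (10 of 20):
  (v0,v11,v5) [-++] → (-1.7051, 0.680404, 0.7939)–(-0.723758, 1.66174, 0.7939)  len=1.3878
  (v0,v5,v1) [-+-] → (-0.723758, 1.66174, 0.7939)–(0.723758, 1.66174, 0.7939)  len=1.4475
  (v0,v10,v11) [--+] → (-1.965, 0, 0.7939)–(-1.7051, 0.680404, 0.7939)  len=0.7284
  (v1,v5,v9) [-++] → (0.723758, 1.66174, 0.7939)–(1.7051, 0.680404, 0.7939)  len=1.3878
  (v11,v10,v2) [+--] → (-1.965, 0, 0.7939)–(-1.7051, -0.680404, 0.7939)  len=0.7284
  (v3,v9,v4) [-++] → (1.7051, -0.680404, 0.7939)–(0.723758, -1.66174, 0.7939)  len=1.3878
  (v3,v4,v2) [-+-] → (0.723758, -1.66174, 0.7939)–(-0.723758, -1.66174, 0.7939)  len=1.4475
  (v3,v8,v9) [--+] → (1.965, 0, 0.7939)–(1.7051, -0.680404, 0.7939)  len=0.7284
  (v2,v4,v11) [-++] → (-0.723758, -1.66174, 0.7939)–(-1.7051, -0.680404, 0.7939)  len=1.3878
  (v9,v8,v1) [+--] → (1.965, 0, 0.7939)–(1.7051, 0.680404, 0.7939)  len=0.7284

Chained into 1 loop(s):
  loop 1: 10 segments, perimeter = 11.3597
Total perimeter = 11.360


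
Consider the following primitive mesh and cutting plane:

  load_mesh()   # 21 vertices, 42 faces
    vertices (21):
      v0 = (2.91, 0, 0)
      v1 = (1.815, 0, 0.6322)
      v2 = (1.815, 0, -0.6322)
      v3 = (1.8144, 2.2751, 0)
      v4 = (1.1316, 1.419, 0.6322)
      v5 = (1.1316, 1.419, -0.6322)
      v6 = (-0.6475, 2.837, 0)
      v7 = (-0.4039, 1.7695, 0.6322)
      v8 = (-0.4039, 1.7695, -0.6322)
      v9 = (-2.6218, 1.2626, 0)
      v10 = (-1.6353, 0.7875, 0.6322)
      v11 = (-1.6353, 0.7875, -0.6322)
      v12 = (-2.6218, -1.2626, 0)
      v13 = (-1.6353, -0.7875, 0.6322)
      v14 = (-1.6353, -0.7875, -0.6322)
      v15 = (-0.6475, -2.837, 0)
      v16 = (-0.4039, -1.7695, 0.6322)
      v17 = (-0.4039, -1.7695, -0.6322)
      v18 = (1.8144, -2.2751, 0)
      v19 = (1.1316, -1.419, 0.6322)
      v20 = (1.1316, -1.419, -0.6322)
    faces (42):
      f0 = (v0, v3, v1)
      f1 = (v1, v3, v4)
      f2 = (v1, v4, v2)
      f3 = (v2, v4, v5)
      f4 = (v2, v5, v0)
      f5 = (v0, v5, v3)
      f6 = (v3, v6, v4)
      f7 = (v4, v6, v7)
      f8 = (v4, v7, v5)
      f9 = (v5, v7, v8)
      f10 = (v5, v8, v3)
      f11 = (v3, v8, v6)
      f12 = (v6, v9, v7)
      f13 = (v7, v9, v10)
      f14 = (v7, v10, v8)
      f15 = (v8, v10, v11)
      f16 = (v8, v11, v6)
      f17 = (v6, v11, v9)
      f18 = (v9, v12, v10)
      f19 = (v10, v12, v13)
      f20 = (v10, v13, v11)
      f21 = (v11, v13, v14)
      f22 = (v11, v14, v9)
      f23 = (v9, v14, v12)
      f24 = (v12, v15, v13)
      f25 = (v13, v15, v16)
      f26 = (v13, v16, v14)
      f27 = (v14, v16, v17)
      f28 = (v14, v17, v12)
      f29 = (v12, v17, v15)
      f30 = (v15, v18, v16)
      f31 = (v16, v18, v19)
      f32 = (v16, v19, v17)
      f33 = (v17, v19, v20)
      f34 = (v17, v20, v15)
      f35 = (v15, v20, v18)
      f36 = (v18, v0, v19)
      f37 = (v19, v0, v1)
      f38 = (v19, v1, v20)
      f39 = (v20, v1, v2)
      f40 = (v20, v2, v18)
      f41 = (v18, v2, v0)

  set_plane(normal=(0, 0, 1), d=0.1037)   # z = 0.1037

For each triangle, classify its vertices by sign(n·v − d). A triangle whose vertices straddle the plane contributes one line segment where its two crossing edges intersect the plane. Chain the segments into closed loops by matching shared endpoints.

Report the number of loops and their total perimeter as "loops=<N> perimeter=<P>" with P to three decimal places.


loops=2 perimeter=27.610

Straddling triangles (28 of 42):
  (v0,v3,v1) [--+] → (1.8145, 1.90191, 0.1037)–(2.73039, 0, 0.1037)  len=2.1110
  (v1,v3,v4) [+-+] → (1.8145, 1.90191, 0.1037)–(1.7024, 2.13467, 0.1037)  len=0.2583
  (v1,v4,v2) [++-] → (1.41725, 0.82588, 0.1037)–(1.815, 0, 0.1037)  len=0.9167
  (v2,v4,v5) [-+-] → (1.41725, 0.82588, 0.1037)–(1.1316, 1.419, 0.1037)  len=0.6583
  (v3,v6,v4) [--+] → (-0.355674, 2.6044, 0.1037)–(1.7024, 2.13467, 0.1037)  len=2.1110
  (v4,v6,v7) [+-+] → (-0.355674, 2.6044, 0.1037)–(-0.607542, 2.6619, 0.1037)  len=0.2583
  (v4,v7,v5) [++-] → (0.237916, 1.623, 0.1037)–(1.1316, 1.419, 0.1037)  len=0.9167
  (v5,v7,v8) [-+-] → (0.237916, 1.623, 0.1037)–(-0.4039, 1.7695, 0.1037)  len=0.6583
  (v6,v9,v7) [--+] → (-2.258, 1.34575, 0.1037)–(-0.607542, 2.6619, 0.1037)  len=2.1110
  (v7,v9,v10) [+-+] → (-2.258, 1.34575, 0.1037)–(-2.45998, 1.18467, 0.1037)  len=0.2584
  (v7,v10,v8) [++-] → (-1.12059, 1.19796, 0.1037)–(-0.4039, 1.7695, 0.1037)  len=0.9167
  (v8,v10,v11) [-+-] → (-1.12059, 1.19796, 0.1037)–(-1.6353, 0.7875, 0.1037)  len=0.6583
  (v9,v12,v10) [--+] → (-2.45998, -0.926321, 0.1037)–(-2.45998, 1.18467, 0.1037)  len=2.1110
  (v10,v12,v13) [+-+] → (-2.45998, -0.926321, 0.1037)–(-2.45998, -1.18467, 0.1037)  len=0.2583
  (v10,v13,v11) [++-] → (-1.6353, -0.129174, 0.1037)–(-1.6353, 0.7875, 0.1037)  len=0.9167
  (v11,v13,v14) [-+-] → (-1.6353, -0.129174, 0.1037)–(-1.6353, -0.7875, 0.1037)  len=0.6583
  (v12,v15,v13) [--+] → (-0.809529, -2.50082, 0.1037)–(-2.45998, -1.18467, 0.1037)  len=2.1110
  (v13,v15,v16) [+-+] → (-0.809529, -2.50082, 0.1037)–(-0.607542, -2.6619, 0.1037)  len=0.2584
  (v13,v16,v14) [++-] → (-0.918607, -1.35904, 0.1037)–(-1.6353, -0.7875, 0.1037)  len=0.9167
  (v14,v16,v17) [-+-] → (-0.918607, -1.35904, 0.1037)–(-0.4039, -1.7695, 0.1037)  len=0.6583
  (v15,v18,v16) [--+] → (1.45053, -2.19217, 0.1037)–(-0.607542, -2.6619, 0.1037)  len=2.1110
  (v16,v18,v19) [+-+] → (1.45053, -2.19217, 0.1037)–(1.7024, -2.13467, 0.1037)  len=0.2583
  (v16,v19,v17) [++-] → (0.489784, -1.5655, 0.1037)–(-0.4039, -1.7695, 0.1037)  len=0.9167
  (v17,v19,v20) [-+-] → (0.489784, -1.5655, 0.1037)–(1.1316, -1.419, 0.1037)  len=0.6583
  (v18,v0,v19) [--+] → (2.61829, -0.232759, 0.1037)–(1.7024, -2.13467, 0.1037)  len=2.1110
  (v19,v0,v1) [+-+] → (2.61829, -0.232759, 0.1037)–(2.73039, 0, 0.1037)  len=0.2583
  (v19,v1,v20) [++-] → (1.52935, -0.59312, 0.1037)–(1.1316, -1.419, 0.1037)  len=0.9167
  (v20,v1,v2) [-+-] → (1.52935, -0.59312, 0.1037)–(1.815, 0, 0.1037)  len=0.6583

Chained into 2 loop(s):
  loop 1: 14 segments, perimeter = 16.5853
  loop 2: 14 segments, perimeter = 11.0250
Total perimeter = 27.610


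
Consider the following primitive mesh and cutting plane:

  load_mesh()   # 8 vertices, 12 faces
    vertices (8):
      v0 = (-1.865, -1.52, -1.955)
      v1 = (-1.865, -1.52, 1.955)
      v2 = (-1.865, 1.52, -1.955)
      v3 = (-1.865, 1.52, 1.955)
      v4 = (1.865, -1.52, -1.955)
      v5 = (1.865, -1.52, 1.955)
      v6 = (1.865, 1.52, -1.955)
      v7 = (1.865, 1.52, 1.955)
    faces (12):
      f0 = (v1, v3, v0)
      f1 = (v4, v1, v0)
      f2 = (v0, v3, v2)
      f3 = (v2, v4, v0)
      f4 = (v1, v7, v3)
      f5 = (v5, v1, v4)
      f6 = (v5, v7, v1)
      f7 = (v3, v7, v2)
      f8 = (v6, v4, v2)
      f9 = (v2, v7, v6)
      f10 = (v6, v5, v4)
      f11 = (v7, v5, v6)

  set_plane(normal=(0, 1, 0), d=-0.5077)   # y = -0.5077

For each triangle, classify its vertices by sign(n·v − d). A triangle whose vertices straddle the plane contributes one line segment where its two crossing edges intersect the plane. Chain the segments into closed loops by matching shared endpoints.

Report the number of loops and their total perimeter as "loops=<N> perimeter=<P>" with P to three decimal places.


Straddling triangles (8 of 12):
  (v1,v3,v0) [-+-] → (-1.865, -0.5077, 1.955)–(-1.865, -0.5077, -0.652996)  len=2.6080
  (v0,v3,v2) [-++] → (-1.865, -0.5077, -0.652996)–(-1.865, -0.5077, -1.955)  len=1.3020
  (v2,v4,v0) [+--] → (0.622935, -0.5077, -1.955)–(-1.865, -0.5077, -1.955)  len=2.4879
  (v1,v7,v3) [-++] → (-0.622935, -0.5077, 1.955)–(-1.865, -0.5077, 1.955)  len=1.2421
  (v5,v7,v1) [-+-] → (1.865, -0.5077, 1.955)–(-0.622935, -0.5077, 1.955)  len=2.4879
  (v6,v4,v2) [+-+] → (1.865, -0.5077, -1.955)–(0.622935, -0.5077, -1.955)  len=1.2421
  (v6,v5,v4) [+--] → (1.865, -0.5077, 0.652996)–(1.865, -0.5077, -1.955)  len=2.6080
  (v7,v5,v6) [+-+] → (1.865, -0.5077, 1.955)–(1.865, -0.5077, 0.652996)  len=1.3020

Chained into 1 loop(s):
  loop 1: 8 segments, perimeter = 15.2800
Total perimeter = 15.280

loops=1 perimeter=15.280
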